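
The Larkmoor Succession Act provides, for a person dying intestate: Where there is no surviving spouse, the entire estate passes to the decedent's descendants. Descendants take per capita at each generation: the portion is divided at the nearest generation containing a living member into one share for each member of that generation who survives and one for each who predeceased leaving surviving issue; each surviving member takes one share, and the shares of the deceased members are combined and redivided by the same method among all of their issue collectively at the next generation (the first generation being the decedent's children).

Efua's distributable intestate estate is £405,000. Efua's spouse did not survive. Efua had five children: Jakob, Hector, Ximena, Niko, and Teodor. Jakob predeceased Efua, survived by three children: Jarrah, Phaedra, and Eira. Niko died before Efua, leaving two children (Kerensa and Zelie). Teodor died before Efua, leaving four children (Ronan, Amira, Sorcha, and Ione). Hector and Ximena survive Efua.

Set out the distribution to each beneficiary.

The entire £405,000 passes to the descendants.
That amount (£405,000) is divided at the children's generation into 5 shares of £81,000. Hector and Ximena each take £81,000. The 3 shares of the deceased (Jakob, Niko, and Teodor) are combined into a pool of £243,000.
That pool (£243,000) is divided at the grandchildren's generation equally among Jarrah, Phaedra, Eira, Kerensa, Zelie, Ronan, Amira, Sorcha, and Ione: £27,000 each.

Jarrah: £27,000; Phaedra: £27,000; Eira: £27,000; Hector: £81,000; Ximena: £81,000; Kerensa: £27,000; Zelie: £27,000; Ronan: £27,000; Amira: £27,000; Sorcha: £27,000; Ione: £27,000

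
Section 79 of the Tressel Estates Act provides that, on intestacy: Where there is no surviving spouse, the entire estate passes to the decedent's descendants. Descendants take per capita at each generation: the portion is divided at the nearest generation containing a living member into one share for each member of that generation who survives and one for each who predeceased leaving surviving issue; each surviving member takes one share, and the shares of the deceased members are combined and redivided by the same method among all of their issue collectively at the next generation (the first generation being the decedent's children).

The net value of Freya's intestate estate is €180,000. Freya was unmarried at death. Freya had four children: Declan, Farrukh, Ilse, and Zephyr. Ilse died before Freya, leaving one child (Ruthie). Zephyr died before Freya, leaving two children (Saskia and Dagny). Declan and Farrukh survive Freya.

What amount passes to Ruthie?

Ruthie receives €30,000.

The entire €180,000 passes to the descendants.
That amount (€180,000) is divided at the children's generation into 4 shares of €45,000. Declan and Farrukh each take €45,000. The 2 shares of the deceased (Ilse and Zephyr) are combined into a pool of €90,000.
That pool (€90,000) is divided at the grandchildren's generation equally among Ruthie, Saskia, and Dagny: €30,000 each.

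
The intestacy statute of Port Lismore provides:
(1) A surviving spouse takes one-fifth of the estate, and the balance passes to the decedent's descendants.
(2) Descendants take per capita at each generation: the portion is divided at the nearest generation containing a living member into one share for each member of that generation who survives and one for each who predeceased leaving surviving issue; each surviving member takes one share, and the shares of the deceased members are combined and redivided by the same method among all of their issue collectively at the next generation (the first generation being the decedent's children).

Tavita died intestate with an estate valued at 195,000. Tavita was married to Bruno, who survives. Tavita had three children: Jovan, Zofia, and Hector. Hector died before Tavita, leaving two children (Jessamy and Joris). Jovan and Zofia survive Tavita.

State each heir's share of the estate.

Bruno takes one-fifth of 195,000 = 39,000. The remaining 156,000 passes to the descendants.
The descendants' portion (156,000) is divided at the children's generation into 3 shares of 52,000. Jovan and Zofia each take 52,000. The remaining share for the deceased Hector (52,000) is carried to the next generation.
That pool (52,000) is divided at the grandchildren's generation equally among Jessamy and Joris: 26,000 each.

Bruno: 39,000; Jovan: 52,000; Zofia: 52,000; Jessamy: 26,000; Joris: 26,000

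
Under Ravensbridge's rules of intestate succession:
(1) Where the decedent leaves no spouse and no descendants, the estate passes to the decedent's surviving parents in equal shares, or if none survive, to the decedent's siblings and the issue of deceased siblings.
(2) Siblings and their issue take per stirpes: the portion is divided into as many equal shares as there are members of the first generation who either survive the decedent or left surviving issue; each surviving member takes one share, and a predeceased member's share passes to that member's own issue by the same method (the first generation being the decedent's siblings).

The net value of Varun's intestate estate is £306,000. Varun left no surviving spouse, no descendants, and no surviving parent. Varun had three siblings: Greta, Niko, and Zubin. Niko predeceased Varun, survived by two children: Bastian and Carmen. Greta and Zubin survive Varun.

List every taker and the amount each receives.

The entire £306,000 passes to the siblings and their issue.
That amount (£306,000) is divided into 3 shares of £102,000: Greta and Zubin each take £102,000; Niko's £102,000 share passes to Niko's issue.
Niko's share (£102,000) is divided into 2 shares of £51,000: Bastian and Carmen each take £51,000.

Greta: £102,000; Bastian: £51,000; Carmen: £51,000; Zubin: £102,000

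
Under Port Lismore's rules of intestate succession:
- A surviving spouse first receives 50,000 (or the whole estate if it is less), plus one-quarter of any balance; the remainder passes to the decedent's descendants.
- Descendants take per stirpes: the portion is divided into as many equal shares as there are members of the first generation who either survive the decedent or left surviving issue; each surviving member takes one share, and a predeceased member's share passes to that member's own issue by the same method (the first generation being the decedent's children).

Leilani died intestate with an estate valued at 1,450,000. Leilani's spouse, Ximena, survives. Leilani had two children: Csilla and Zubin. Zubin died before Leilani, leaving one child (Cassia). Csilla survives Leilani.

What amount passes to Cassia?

Ximena first takes 50,000, leaving a balance of 1,400,000. Ximena then takes one-quarter of the balance (350,000), for a total of 400,000. The remaining 1,050,000 passes to the descendants.
The descendants' portion (1,050,000) is divided into 2 shares of 525,000: Csilla takes 525,000; Zubin's 525,000 share passes to Zubin's issue.
Zubin's share (525,000) passes entirely to Cassia.

Cassia receives 525,000.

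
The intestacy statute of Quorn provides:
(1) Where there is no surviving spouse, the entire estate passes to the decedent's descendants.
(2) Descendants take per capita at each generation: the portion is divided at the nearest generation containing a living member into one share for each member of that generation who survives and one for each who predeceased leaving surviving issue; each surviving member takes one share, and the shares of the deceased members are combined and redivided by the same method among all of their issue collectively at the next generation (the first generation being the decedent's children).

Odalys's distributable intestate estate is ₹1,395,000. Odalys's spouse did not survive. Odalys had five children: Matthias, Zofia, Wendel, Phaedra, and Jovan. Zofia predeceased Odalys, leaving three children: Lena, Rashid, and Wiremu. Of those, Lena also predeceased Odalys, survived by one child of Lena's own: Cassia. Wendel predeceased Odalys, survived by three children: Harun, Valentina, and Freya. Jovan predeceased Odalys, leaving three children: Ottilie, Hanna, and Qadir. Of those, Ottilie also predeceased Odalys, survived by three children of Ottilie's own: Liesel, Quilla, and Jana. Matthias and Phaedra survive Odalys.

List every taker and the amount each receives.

The entire ₹1,395,000 passes to the descendants.
That amount (₹1,395,000) is divided at the children's generation into 5 shares of ₹279,000. Matthias and Phaedra each take ₹279,000. The 3 shares of the deceased (Zofia, Wendel, and Jovan) are combined into a pool of ₹837,000.
That pool (₹837,000) is divided at the grandchildren's generation into 9 shares of ₹93,000. Rashid, Wiremu, Harun, Valentina, Freya, Hanna, and Qadir each take ₹93,000. The 2 shares of the deceased (Lena and Ottilie) are combined into a pool of ₹186,000.
That pool (₹186,000) is divided at the great-grandchildren's generation equally among Cassia, Liesel, Quilla, and Jana: ₹46,500 each.

Matthias: ₹279,000; Cassia: ₹46,500; Rashid: ₹93,000; Wiremu: ₹93,000; Harun: ₹93,000; Valentina: ₹93,000; Freya: ₹93,000; Phaedra: ₹279,000; Liesel: ₹46,500; Quilla: ₹46,500; Jana: ₹46,500; Hanna: ₹93,000; Qadir: ₹93,000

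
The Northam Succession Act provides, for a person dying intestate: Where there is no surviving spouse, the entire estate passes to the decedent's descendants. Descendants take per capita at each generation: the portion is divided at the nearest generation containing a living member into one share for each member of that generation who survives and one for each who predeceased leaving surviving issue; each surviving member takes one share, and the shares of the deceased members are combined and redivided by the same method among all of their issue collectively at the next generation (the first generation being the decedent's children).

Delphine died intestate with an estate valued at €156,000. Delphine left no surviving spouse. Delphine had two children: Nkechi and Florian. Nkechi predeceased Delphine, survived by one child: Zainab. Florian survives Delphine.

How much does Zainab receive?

The entire €156,000 passes to the descendants.
That amount (€156,000) is divided at the children's generation into 2 shares of €78,000. Florian takes €78,000. The remaining share for the deceased Nkechi (€78,000) is carried to the next generation.
That pool (€78,000) passes entirely to Zainab, the sole taker at the grandchildren's generation.

Zainab receives €78,000.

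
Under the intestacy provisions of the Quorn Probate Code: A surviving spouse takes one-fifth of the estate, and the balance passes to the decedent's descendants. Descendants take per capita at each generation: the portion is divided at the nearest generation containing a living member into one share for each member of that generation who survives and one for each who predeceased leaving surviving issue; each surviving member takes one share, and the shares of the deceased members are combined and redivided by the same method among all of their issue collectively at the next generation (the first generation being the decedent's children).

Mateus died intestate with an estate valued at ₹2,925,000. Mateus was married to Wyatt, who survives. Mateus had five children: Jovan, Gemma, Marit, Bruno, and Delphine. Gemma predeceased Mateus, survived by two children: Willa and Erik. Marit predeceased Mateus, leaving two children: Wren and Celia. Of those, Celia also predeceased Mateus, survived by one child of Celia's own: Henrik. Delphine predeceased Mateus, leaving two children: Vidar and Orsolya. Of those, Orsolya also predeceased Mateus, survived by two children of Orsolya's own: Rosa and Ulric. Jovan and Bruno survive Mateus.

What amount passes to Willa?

Willa receives ₹234,000.

Wyatt takes one-fifth of ₹2,925,000 = ₹585,000. The remaining ₹2,340,000 passes to the descendants.
The descendants' portion (₹2,340,000) is divided at the children's generation into 5 shares of ₹468,000. Jovan and Bruno each take ₹468,000. The 3 shares of the deceased (Gemma, Marit, and Delphine) are combined into a pool of ₹1,404,000.
That pool (₹1,404,000) is divided at the grandchildren's generation into 6 shares of ₹234,000. Willa, Erik, Wren, and Vidar each take ₹234,000. The 2 shares of the deceased (Celia and Orsolya) are combined into a pool of ₹468,000.
That pool (₹468,000) is divided at the great-grandchildren's generation equally among Henrik, Rosa, and Ulric: ₹156,000 each.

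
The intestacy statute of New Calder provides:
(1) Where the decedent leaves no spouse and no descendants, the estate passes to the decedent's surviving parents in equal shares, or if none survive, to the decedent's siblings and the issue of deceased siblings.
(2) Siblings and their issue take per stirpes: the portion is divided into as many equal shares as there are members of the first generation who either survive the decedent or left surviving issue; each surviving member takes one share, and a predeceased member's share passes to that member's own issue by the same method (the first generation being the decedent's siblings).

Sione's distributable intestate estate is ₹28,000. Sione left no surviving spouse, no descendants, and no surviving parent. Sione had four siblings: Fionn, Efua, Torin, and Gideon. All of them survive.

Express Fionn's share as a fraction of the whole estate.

Fionn receives 1/4 of the estate.

The entire ₹28,000 passes to the siblings and their issue.
That amount (₹28,000) is divided into 4 shares of ₹7,000: Fionn, Efua, Torin, and Gideon each take ₹7,000.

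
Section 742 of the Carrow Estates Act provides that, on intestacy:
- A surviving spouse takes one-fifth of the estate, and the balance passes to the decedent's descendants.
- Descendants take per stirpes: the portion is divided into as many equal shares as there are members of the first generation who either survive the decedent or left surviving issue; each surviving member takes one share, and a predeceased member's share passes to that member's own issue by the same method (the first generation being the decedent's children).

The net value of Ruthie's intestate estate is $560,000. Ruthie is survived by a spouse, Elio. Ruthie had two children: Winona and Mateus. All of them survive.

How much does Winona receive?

Elio takes one-fifth of $560,000 = $112,000. The remaining $448,000 passes to the descendants.
The descendants' portion ($448,000) is divided into 2 shares of $224,000: Winona and Mateus each take $224,000.

Winona receives $224,000.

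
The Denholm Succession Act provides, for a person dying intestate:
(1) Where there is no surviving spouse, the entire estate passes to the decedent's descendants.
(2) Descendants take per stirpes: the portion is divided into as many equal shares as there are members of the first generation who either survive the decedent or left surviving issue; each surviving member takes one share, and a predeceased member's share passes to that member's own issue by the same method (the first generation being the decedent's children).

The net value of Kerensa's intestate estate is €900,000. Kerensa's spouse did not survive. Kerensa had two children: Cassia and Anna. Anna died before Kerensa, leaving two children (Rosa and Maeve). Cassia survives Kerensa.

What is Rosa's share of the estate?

Rosa receives €225,000.

The entire €900,000 passes to the descendants.
That amount (€900,000) is divided into 2 shares of €450,000: Cassia takes €450,000; Anna's €450,000 share passes to Anna's issue.
Anna's share (€450,000) is divided into 2 shares of €225,000: Rosa and Maeve each take €225,000.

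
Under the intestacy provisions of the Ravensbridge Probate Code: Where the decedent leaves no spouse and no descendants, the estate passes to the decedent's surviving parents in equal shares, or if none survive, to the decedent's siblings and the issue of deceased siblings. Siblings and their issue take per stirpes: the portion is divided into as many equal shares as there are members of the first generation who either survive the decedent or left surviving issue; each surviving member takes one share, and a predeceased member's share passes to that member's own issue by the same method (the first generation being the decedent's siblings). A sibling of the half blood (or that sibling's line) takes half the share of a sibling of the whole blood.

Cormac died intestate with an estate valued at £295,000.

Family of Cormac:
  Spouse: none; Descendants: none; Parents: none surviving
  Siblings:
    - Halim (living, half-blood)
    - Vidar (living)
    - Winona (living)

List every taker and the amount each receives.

Halim: £59,000; Vidar: £118,000; Winona: £118,000

The entire £295,000 passes to the siblings and their issue.
Counting each half-blood sibling's line as half a unit, there are 5/2 units in £295,000, so one unit is £118,000. Whole-blood lines (Vidar and Winona) take £118,000 each; half-blood lines (Halim) take £59,000 each.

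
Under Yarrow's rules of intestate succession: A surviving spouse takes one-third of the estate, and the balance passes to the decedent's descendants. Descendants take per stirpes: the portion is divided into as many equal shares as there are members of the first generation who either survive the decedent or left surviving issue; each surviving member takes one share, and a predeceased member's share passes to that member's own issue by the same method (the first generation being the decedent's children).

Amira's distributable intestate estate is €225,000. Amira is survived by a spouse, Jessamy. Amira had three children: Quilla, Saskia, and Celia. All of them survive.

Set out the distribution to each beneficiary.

Jessamy takes one-third of €225,000 = €75,000. The remaining €150,000 passes to the descendants.
The descendants' portion (€150,000) is divided into 3 shares of €50,000: Quilla, Saskia, and Celia each take €50,000.

Jessamy: €75,000; Quilla: €50,000; Saskia: €50,000; Celia: €50,000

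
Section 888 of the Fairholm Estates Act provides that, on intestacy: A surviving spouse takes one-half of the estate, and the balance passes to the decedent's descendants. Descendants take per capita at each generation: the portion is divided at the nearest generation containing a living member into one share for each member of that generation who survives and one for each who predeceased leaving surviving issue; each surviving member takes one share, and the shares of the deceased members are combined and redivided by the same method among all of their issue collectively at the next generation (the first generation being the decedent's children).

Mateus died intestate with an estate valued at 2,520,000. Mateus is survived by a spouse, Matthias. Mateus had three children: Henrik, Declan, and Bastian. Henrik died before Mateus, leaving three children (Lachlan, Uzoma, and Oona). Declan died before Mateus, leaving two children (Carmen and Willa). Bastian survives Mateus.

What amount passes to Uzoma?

Matthias takes one-half of 2,520,000 = 1,260,000. The remaining 1,260,000 passes to the descendants.
The descendants' portion (1,260,000) is divided at the children's generation into 3 shares of 420,000. Bastian takes 420,000. The 2 shares of the deceased (Henrik and Declan) are combined into a pool of 840,000.
That pool (840,000) is divided at the grandchildren's generation equally among Lachlan, Uzoma, Oona, Carmen, and Willa: 168,000 each.

Uzoma receives 168,000.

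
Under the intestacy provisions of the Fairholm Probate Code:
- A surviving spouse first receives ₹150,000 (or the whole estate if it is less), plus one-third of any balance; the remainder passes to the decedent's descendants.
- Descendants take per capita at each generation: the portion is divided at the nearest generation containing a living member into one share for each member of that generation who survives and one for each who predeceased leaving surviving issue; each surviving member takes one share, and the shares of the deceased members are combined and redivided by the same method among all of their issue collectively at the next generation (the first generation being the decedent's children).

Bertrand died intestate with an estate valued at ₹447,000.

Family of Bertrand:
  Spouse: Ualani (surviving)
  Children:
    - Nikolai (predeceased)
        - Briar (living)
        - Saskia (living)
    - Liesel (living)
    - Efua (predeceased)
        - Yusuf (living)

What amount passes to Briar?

Briar receives ₹44,000.

Ualani first takes ₹150,000, leaving a balance of ₹297,000. Ualani then takes one-third of the balance (₹99,000), for a total of ₹249,000. The remaining ₹198,000 passes to the descendants.
The descendants' portion (₹198,000) is divided at the children's generation into 3 shares of ₹66,000. Liesel takes ₹66,000. The 2 shares of the deceased (Nikolai and Efua) are combined into a pool of ₹132,000.
That pool (₹132,000) is divided at the grandchildren's generation equally among Briar, Saskia, and Yusuf: ₹44,000 each.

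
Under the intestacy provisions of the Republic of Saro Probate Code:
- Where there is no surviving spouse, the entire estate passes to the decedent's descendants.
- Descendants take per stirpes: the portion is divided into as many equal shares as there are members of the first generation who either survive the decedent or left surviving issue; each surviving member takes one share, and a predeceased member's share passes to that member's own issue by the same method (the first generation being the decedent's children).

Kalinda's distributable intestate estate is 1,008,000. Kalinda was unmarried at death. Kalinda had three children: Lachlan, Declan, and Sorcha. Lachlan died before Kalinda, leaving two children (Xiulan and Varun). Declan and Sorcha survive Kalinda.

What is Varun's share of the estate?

Varun receives 168,000.

The entire 1,008,000 passes to the descendants.
That amount (1,008,000) is divided into 3 shares of 336,000: Declan and Sorcha each take 336,000; Lachlan's 336,000 share passes to Lachlan's issue.
Lachlan's share (336,000) is divided into 2 shares of 168,000: Xiulan and Varun each take 168,000.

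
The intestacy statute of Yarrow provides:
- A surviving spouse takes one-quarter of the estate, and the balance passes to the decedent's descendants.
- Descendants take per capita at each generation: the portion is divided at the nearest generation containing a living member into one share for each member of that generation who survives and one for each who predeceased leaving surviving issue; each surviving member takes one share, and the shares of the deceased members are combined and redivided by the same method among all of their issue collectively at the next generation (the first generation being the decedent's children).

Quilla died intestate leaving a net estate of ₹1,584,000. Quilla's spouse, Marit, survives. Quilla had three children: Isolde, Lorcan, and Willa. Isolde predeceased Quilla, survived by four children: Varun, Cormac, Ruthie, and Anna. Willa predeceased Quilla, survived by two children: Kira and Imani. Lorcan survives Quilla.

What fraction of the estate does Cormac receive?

Cormac receives 1/12 of the estate.

Marit takes one-quarter of ₹1,584,000 = ₹396,000. The remaining ₹1,188,000 passes to the descendants.
The descendants' portion (₹1,188,000) is divided at the children's generation into 3 shares of ₹396,000. Lorcan takes ₹396,000. The 2 shares of the deceased (Isolde and Willa) are combined into a pool of ₹792,000.
That pool (₹792,000) is divided at the grandchildren's generation equally among Varun, Cormac, Ruthie, Anna, Kira, and Imani: ₹132,000 each.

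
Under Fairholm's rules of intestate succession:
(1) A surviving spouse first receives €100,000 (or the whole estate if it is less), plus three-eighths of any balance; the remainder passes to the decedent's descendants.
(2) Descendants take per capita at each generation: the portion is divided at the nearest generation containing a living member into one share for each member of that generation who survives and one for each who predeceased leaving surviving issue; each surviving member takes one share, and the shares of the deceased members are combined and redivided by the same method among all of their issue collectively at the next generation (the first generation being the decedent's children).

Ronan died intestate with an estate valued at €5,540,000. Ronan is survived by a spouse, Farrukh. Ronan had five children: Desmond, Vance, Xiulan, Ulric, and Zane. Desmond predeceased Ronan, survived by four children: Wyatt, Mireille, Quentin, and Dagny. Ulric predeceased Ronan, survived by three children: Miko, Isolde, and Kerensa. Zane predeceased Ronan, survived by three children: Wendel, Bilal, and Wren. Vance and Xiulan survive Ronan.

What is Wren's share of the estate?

Wren receives €204,000.

Farrukh first takes €100,000, leaving a balance of €5,440,000. Farrukh then takes three-eighths of the balance (€2,040,000), for a total of €2,140,000. The remaining €3,400,000 passes to the descendants.
The descendants' portion (€3,400,000) is divided at the children's generation into 5 shares of €680,000. Vance and Xiulan each take €680,000. The 3 shares of the deceased (Desmond, Ulric, and Zane) are combined into a pool of €2,040,000.
That pool (€2,040,000) is divided at the grandchildren's generation equally among Wyatt, Mireille, Quentin, Dagny, Miko, Isolde, Kerensa, Wendel, Bilal, and Wren: €204,000 each.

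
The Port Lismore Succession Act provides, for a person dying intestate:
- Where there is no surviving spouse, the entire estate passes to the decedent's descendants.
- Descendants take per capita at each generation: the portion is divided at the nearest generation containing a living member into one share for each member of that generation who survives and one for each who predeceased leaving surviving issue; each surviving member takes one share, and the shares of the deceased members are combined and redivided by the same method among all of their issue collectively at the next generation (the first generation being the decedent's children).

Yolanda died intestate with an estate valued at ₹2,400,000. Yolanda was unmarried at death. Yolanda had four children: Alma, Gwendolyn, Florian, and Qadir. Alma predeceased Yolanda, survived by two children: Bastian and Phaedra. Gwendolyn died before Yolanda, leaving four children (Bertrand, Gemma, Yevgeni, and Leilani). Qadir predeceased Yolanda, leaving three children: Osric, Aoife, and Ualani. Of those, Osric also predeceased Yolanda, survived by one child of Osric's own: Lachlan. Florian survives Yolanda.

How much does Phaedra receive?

The entire ₹2,400,000 passes to the descendants.
That amount (₹2,400,000) is divided at the children's generation into 4 shares of ₹600,000. Florian takes ₹600,000. The 3 shares of the deceased (Alma, Gwendolyn, and Qadir) are combined into a pool of ₹1,800,000.
That pool (₹1,800,000) is divided at the grandchildren's generation into 9 shares of ₹200,000. Bastian, Phaedra, Bertrand, Gemma, Yevgeni, Leilani, Aoife, and Ualani each take ₹200,000. The remaining share for the deceased Osric (₹200,000) is carried to the next generation.
That pool (₹200,000) passes entirely to Lachlan, the sole taker at the great-grandchildren's generation.

Phaedra receives ₹200,000.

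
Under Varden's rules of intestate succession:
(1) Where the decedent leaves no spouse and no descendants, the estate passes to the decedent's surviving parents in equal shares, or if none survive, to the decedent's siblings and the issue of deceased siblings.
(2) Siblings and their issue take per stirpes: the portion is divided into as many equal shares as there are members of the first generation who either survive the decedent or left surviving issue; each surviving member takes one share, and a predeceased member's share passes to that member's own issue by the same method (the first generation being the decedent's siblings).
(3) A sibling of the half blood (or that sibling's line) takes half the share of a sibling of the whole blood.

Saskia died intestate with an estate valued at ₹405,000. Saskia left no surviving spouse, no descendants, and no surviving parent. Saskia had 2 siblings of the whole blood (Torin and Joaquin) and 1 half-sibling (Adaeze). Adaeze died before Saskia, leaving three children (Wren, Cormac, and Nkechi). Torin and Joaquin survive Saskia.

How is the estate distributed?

The entire ₹405,000 passes to the siblings and their issue.
Counting each half-blood sibling's line as half a unit, there are 5/2 units in ₹405,000, so one unit is ₹162,000. Whole-blood lines (Torin and Joaquin) take ₹162,000 each; half-blood lines (Adaeze) take ₹81,000 each.
Adaeze's share (₹81,000) is divided into 3 shares of ₹27,000: Wren, Cormac, and Nkechi each take ₹27,000.

Torin: ₹162,000; Wren: ₹27,000; Cormac: ₹27,000; Nkechi: ₹27,000; Joaquin: ₹162,000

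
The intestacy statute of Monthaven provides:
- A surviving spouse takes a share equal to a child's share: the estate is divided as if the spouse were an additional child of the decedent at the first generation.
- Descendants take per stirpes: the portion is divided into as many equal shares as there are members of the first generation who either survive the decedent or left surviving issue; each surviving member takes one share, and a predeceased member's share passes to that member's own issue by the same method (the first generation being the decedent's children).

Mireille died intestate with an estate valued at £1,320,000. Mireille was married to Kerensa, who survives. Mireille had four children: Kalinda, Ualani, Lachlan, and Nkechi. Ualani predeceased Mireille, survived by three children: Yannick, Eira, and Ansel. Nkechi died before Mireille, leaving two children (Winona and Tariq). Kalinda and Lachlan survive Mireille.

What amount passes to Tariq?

Tariq receives £132,000.

The spouse counts as an additional share at the children's level, so there are 5 primary shares of £264,000. Kerensa takes one such share (£264,000).
The children's combined portion (£1,056,000) is divided into 4 shares of £264,000: Kalinda and Lachlan each take £264,000; Ualani's £264,000 share passes to Ualani's issue; Nkechi's £264,000 share passes to Nkechi's issue.
Ualani's share (£264,000) is divided into 3 shares of £88,000: Yannick, Eira, and Ansel each take £88,000.
Nkechi's share (£264,000) is divided into 2 shares of £132,000: Winona and Tariq each take £132,000.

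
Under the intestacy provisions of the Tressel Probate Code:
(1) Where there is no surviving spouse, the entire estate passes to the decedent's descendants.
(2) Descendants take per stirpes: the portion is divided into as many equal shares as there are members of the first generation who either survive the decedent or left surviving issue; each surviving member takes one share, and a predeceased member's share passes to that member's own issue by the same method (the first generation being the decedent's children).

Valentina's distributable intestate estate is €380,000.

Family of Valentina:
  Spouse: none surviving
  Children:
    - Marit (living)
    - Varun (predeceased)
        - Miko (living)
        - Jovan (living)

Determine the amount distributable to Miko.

Miko receives €95,000.

The entire €380,000 passes to the descendants.
That amount (€380,000) is divided into 2 shares of €190,000: Marit takes €190,000; Varun's €190,000 share passes to Varun's issue.
Varun's share (€190,000) is divided into 2 shares of €95,000: Miko and Jovan each take €95,000.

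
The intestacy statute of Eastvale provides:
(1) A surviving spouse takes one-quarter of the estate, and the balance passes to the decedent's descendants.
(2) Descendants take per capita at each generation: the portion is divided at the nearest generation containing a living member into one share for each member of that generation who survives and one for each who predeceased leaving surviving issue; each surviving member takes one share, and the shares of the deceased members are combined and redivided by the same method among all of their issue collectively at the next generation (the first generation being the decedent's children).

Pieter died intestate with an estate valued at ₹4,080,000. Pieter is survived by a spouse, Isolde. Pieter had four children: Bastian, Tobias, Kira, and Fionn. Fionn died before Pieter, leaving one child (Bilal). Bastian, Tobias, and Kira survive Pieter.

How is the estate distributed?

Isolde: ₹1,020,000; Bastian: ₹765,000; Tobias: ₹765,000; Kira: ₹765,000; Bilal: ₹765,000

Isolde takes one-quarter of ₹4,080,000 = ₹1,020,000. The remaining ₹3,060,000 passes to the descendants.
The descendants' portion (₹3,060,000) is divided at the children's generation into 4 shares of ₹765,000. Bastian, Tobias, and Kira each take ₹765,000. The remaining share for the deceased Fionn (₹765,000) is carried to the next generation.
That pool (₹765,000) passes entirely to Bilal, the sole taker at the grandchildren's generation.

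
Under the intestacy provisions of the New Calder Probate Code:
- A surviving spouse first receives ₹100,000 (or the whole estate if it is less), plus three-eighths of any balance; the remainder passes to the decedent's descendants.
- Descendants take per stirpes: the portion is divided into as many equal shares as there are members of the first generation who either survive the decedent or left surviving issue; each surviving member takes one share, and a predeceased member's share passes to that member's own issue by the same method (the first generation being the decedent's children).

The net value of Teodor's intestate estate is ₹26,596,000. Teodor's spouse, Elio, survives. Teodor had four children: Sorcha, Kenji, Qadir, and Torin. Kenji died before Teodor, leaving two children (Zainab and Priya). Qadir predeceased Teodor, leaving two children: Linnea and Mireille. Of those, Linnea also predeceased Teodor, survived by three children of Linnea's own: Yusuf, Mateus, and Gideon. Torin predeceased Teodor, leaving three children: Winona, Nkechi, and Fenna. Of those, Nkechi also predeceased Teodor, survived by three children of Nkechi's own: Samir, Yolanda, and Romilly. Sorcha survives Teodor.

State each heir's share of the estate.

Elio first takes ₹100,000, leaving a balance of ₹26,496,000. Elio then takes three-eighths of the balance (₹9,936,000), for a total of ₹10,036,000. The remaining ₹16,560,000 passes to the descendants.
The descendants' portion (₹16,560,000) is divided into 4 shares of ₹4,140,000: Sorcha takes ₹4,140,000; Kenji's ₹4,140,000 share passes to Kenji's issue; Qadir's ₹4,140,000 share passes to Qadir's issue; Torin's ₹4,140,000 share passes to Torin's issue.
Kenji's share (₹4,140,000) is divided into 2 shares of ₹2,070,000: Zainab and Priya each take ₹2,070,000.
Qadir's share (₹4,140,000) is divided into 2 shares of ₹2,070,000: Mireille takes ₹2,070,000; Linnea's ₹2,070,000 share passes to Linnea's issue.
Linnea's share (₹2,070,000) is divided into 3 shares of ₹690,000: Yusuf, Mateus, and Gideon each take ₹690,000.
Torin's share (₹4,140,000) is divided into 3 shares of ₹1,380,000: Winona and Fenna each take ₹1,380,000; Nkechi's ₹1,380,000 share passes to Nkechi's issue.
Nkechi's share (₹1,380,000) is divided into 3 shares of ₹460,000: Samir, Yolanda, and Romilly each take ₹460,000.

Elio: ₹10,036,000; Sorcha: ₹4,140,000; Zainab: ₹2,070,000; Priya: ₹2,070,000; Yusuf: ₹690,000; Mateus: ₹690,000; Gideon: ₹690,000; Mireille: ₹2,070,000; Winona: ₹1,380,000; Samir: ₹460,000; Yolanda: ₹460,000; Romilly: ₹460,000; Fenna: ₹1,380,000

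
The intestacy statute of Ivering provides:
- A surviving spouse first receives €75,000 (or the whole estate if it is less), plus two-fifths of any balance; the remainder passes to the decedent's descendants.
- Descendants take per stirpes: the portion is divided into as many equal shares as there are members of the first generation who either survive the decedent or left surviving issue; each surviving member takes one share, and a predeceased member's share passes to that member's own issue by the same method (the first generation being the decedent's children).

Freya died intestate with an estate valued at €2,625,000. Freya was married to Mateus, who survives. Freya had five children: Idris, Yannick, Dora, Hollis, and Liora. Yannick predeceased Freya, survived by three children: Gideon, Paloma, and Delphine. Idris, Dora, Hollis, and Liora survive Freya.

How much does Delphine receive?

Delphine receives €102,000.

Mateus first takes €75,000, leaving a balance of €2,550,000. Mateus then takes two-fifths of the balance (€1,020,000), for a total of €1,095,000. The remaining €1,530,000 passes to the descendants.
The descendants' portion (€1,530,000) is divided into 5 shares of €306,000: Idris, Dora, Hollis, and Liora each take €306,000; Yannick's €306,000 share passes to Yannick's issue.
Yannick's share (€306,000) is divided into 3 shares of €102,000: Gideon, Paloma, and Delphine each take €102,000.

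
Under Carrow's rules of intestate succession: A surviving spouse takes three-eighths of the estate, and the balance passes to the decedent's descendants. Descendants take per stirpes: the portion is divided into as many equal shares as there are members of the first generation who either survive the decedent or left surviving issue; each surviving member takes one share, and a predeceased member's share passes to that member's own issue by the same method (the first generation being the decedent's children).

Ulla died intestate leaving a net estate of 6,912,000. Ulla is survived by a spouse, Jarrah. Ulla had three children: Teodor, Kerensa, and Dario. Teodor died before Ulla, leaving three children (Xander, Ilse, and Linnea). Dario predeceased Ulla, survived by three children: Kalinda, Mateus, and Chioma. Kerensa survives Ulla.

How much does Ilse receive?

Jarrah takes three-eighths of 6,912,000 = 2,592,000. The remaining 4,320,000 passes to the descendants.
The descendants' portion (4,320,000) is divided into 3 shares of 1,440,000: Kerensa takes 1,440,000; Teodor's 1,440,000 share passes to Teodor's issue; Dario's 1,440,000 share passes to Dario's issue.
Teodor's share (1,440,000) is divided into 3 shares of 480,000: Xander, Ilse, and Linnea each take 480,000.
Dario's share (1,440,000) is divided into 3 shares of 480,000: Kalinda, Mateus, and Chioma each take 480,000.

Ilse receives 480,000.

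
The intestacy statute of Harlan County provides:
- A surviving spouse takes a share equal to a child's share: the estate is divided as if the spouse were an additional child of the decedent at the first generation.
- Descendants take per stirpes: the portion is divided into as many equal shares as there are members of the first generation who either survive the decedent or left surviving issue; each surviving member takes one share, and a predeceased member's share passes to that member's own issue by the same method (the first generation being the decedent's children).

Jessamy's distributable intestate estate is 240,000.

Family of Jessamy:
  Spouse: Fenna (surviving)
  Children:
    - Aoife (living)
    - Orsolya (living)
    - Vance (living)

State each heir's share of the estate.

Fenna: 60,000; Aoife: 60,000; Orsolya: 60,000; Vance: 60,000

The spouse counts as an additional share at the children's level, so there are 4 primary shares of 60,000. Fenna takes one such share (60,000).
The children's combined portion (180,000) is divided into 3 shares of 60,000: Aoife, Orsolya, and Vance each take 60,000.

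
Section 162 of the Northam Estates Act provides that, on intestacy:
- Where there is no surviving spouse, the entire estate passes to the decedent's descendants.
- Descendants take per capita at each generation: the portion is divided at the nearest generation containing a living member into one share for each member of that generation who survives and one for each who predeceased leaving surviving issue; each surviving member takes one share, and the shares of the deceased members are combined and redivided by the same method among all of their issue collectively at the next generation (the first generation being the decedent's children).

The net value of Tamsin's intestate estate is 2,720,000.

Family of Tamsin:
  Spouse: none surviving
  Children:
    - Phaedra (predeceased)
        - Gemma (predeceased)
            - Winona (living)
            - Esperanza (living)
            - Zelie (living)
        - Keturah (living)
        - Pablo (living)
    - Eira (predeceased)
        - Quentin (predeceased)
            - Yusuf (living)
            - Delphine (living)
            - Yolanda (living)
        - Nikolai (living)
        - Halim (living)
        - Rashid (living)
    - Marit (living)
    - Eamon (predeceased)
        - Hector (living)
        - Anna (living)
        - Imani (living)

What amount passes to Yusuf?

Yusuf receives 68,000.

The entire 2,720,000 passes to the descendants.
That amount (2,720,000) is divided at the children's generation into 4 shares of 680,000. Marit takes 680,000. The 3 shares of the deceased (Phaedra, Eira, and Eamon) are combined into a pool of 2,040,000.
That pool (2,040,000) is divided at the grandchildren's generation into 10 shares of 204,000. Keturah, Pablo, Nikolai, Halim, Rashid, Hector, Anna, and Imani each take 204,000. The 2 shares of the deceased (Gemma and Quentin) are combined into a pool of 408,000.
That pool (408,000) is divided at the great-grandchildren's generation equally among Winona, Esperanza, Zelie, Yusuf, Delphine, and Yolanda: 68,000 each.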